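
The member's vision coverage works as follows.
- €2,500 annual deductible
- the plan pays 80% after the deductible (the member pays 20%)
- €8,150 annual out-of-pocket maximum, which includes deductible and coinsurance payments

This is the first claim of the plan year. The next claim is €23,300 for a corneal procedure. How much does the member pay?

The full €2,500 deductible is still open; €2,500 of this bill applies to it.
That leaves €23,300 − €2,500 = €20,800 for coinsurance.
Coinsurance: €20,800 × 20% = €4,160.
So the member owes €2,500 + €4,160 = €6,660 before any cap.
Cumulative spending €0 + €6,660 = €6,660 stays under the €8,150 maximum.

€6,660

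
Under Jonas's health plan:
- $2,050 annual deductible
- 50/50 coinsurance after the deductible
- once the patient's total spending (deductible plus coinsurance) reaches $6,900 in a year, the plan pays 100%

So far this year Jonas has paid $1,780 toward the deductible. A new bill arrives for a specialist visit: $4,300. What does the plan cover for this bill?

Remaining deductible: $2,050 − $1,780 = $270.
That leaves $4,300 − $270 = $4,030 for coinsurance.
50% of $4,030 = $2,015 falls to the patient.
That puts the patient's cost at $270 + $2,015 = $2,285 before any cap.
Cumulative spending $1,780 + $2,285 = $4,065 stays under the $6,900 maximum.
Insurer pays the balance: $4,300 − $2,285 = $2,015.

$2,015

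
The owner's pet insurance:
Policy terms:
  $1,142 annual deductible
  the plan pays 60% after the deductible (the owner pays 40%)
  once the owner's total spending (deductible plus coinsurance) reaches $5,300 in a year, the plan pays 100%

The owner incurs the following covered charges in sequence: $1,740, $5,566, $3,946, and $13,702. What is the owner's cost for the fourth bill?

Claim 1 ($1,740): $1,142 finishes the deductible; $598 goes to coinsurance; owner's 40% is $239.20. Owner owes $1,381.20 (running OOP $1,381.20).
Claim 2 ($5,566): deductible already satisfied, so owner's share is 40% × $5,566 = $2,226.40. Cost to owner: $2,226.40. OOP to date $3,607.60.
Claim 3 ($3,946): deductible already satisfied, so owner's share is 40% × $3,946 = $1,578.40. Owner pays $1,578.40; OOP now $5,186.
Claim 4 ($13,702): deductible met; 40% of $13,702 = $5,480.80. Adding that to $5,186 gives $10,666.80, past the $5,300 cap; owner pays only $5,300 − $5,186 = $114.

$114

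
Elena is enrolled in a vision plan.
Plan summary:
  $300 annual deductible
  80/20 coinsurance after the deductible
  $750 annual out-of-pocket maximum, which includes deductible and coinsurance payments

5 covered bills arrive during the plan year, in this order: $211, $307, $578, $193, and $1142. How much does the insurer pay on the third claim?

Claim 1 — $211: fully absorbed by the deductible. Member pays $211; OOP now $211. Insurer: $211 − $211 = $0.
Claim 2 — $307: $89 finishes the deductible; $218 goes to coinsurance; 20% of $218 = $43.60. Member pays $132.60; OOP now $343.60. Plan pays $307 − $132.60 = $174.40.
Claim 3 — $578: deductible met; 20% of $578 = $115.60. Member owes $115.60 (running OOP $459.20). Insurer: $578 − $115.60 = $462.40.

$462.40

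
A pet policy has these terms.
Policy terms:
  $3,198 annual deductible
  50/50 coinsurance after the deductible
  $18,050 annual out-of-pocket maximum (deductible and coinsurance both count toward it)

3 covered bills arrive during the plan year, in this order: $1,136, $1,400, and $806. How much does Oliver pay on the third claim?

$734

#1 ($1,136): fully absorbed by the deductible. Owner owes $1,136 (running OOP $1,136).
#2 ($1,400): fully absorbed by the deductible. Cost to owner: $1,400. OOP to date $2,536.
#3 ($806): $662 to deductible, leaving $144; owner's 50% is $72. Owner owes $734 (running OOP $3,270).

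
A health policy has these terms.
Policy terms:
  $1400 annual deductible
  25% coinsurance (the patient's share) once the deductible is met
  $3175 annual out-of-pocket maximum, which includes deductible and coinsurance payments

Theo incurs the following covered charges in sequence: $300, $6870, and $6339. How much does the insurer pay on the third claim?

Claim 1 ($300): entire amount goes to the deductible. Patient owes $300 (running OOP $300). Plan pays $300 − $300 = $0.
Claim 2 ($6870): $1100 to deductible, leaving $5770; coinsurance $5770 × 25% = $1442.50. Cost to patient: $2542.50. OOP to date $2842.50. Insurer: $6870 − $2542.50 = $4327.50.
Claim 3 ($6339): deductible already satisfied, so patient's share is 25% × $6339 = $1584.75. That would push OOP to $4427.25, over the $3175 cap, so patient pays $3175 − $2842.50 = $332.50. Plan pays $6339 − $332.50 = $6006.50.

$6006.50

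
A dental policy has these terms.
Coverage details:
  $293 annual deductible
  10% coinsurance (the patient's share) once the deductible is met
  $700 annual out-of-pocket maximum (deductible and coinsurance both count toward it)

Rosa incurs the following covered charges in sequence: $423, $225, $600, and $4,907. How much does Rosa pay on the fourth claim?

$311.50

Claim 1 ($423): $293 finishes the deductible; $130 goes to coinsurance; patient's 10% is $13. Cost to patient: $306. OOP to date $306.
Claim 2 ($225): 10% coinsurance on $225 = $22.50. Cost to patient: $22.50. OOP to date $328.50.
Claim 3 ($600): deductible already satisfied, so patient's share is 10% × $600 = $60. Patient owes $60 (running OOP $388.50).
Claim 4 ($4,907): deductible met; 10% of $4,907 = $490.70. OOP would hit $879.20 > $700, so the cap limits the patient to $700 − $388.50 = $311.50.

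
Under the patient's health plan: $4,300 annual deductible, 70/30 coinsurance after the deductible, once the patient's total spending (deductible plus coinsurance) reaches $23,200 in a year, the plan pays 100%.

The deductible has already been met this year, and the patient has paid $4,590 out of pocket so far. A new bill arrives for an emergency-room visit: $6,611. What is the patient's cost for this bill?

With the deductible met, the entire $6,611 is subject to coinsurance.
30% of $6,611 = $1,983.30 falls to the patient.
Total out-of-pocket so far would be $4,590 + $1,983.30 = $6,573.30, below the $23,200 cap — no reduction.

$1,983.30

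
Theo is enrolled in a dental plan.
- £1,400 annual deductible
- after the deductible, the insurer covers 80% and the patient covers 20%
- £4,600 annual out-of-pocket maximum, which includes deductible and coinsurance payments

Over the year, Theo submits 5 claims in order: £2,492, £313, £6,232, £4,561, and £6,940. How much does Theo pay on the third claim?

Claim 1 — £2,492: deductible takes £1,400, £1,092 remains; patient's 20% is £218.40. Patient owes £1,618.40 (running OOP £1,618.40).
Claim 2 — £313: deductible met; 20% of £313 = £62.60. Patient owes £62.60 (running OOP £1,681).
Claim 3 — £6,232: deductible met; 20% of £6,232 = £1,246.40. Patient pays £1,246.40; OOP now £2,927.40.

£1,246.40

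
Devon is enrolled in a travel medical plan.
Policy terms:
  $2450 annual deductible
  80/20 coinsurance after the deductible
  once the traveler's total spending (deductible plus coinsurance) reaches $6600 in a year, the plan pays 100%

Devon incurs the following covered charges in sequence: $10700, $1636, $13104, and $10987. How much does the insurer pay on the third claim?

#1 ($10700): $2450 to deductible, leaving $8250; coinsurance $8250 × 20% = $1650. Traveler owes $4100 (running OOP $4100). Plan pays $10700 − $4100 = $6600.
#2 ($1636): deductible met; 20% of $1636 = $327.20. Traveler pays $327.20; OOP now $4427.20. Plan pays $1636 − $327.20 = $1308.80.
#3 ($13104): deductible met; 20% of $13104 = $2620.80. OOP would hit $7048 > $6600, so the cap limits the traveler to $6600 − $4427.20 = $2172.80. Insurer: $13104 − $2172.80 = $10931.20.

$10931.20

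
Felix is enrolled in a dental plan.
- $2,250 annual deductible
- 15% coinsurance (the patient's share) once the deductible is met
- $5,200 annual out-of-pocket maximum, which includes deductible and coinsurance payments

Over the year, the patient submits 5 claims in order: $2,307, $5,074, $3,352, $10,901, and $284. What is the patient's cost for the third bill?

Claim 1 — $2,307: $2,250 to deductible, leaving $57; patient's 15% is $8.55. Patient owes $2,258.55 (running OOP $2,258.55).
Claim 2 — $5,074: deductible already satisfied, so patient's share is 15% × $5,074 = $761.10. Patient pays $761.10; OOP now $3,019.65.
Claim 3 — $3,352: deductible met; 15% of $3,352 = $502.80. Patient pays $502.80; OOP now $3,522.45.

$502.80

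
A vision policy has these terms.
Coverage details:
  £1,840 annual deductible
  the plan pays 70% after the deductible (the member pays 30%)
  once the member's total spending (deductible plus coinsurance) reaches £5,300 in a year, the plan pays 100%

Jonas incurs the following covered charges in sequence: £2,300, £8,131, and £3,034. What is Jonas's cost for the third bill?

£882.70

Claim 1 (£2,300): deductible takes £1,840, £460 remains; coinsurance £460 × 30% = £138. Member owes £1,978 (running OOP £1,978).
Claim 2 (£8,131): deductible already satisfied, so member's share is 30% × £8,131 = £2,439.30. Member pays £2,439.30; OOP now £4,417.30.
Claim 3 (£3,034): 30% coinsurance on £3,034 = £910.20. That would push OOP to £5,327.50, over the £5,300 cap, so member pays £5,300 − £4,417.30 = £882.70.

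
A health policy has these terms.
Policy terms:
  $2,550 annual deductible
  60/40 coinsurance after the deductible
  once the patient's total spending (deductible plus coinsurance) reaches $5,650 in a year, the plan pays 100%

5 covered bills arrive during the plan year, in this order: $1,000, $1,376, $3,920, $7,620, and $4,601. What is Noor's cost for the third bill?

$1,672.40

#1 ($1,000): all of it applies to the deductible. Patient pays $1,000; OOP now $1,000.
#2 ($1,376): all of it applies to the deductible. Cost to patient: $1,376. OOP to date $2,376.
#3 ($3,920): $174 to deductible, leaving $3,746; coinsurance $3,746 × 40% = $1,498.40. Cost to patient: $1,672.40. OOP to date $4,048.40.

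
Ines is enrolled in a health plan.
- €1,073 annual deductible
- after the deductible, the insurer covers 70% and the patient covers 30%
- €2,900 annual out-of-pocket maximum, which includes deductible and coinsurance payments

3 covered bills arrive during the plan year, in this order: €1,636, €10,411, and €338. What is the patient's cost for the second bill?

€1,658.10

Claim 1 — €1,636: €1,073 finishes the deductible; €563 goes to coinsurance; coinsurance €563 × 30% = €168.90. Patient owes €1,241.90 (running OOP €1,241.90).
Claim 2 — €10,411: deductible already satisfied, so patient's share is 30% × €10,411 = €3,123.30. That would push OOP to €4,365.20, over the €2,900 cap, so patient pays €2,900 − €1,241.90 = €1,658.10.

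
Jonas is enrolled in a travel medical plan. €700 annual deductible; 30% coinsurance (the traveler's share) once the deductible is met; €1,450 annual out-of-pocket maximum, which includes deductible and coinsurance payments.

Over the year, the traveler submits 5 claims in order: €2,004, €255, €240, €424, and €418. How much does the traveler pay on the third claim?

#1 (€2,004): €700 finishes the deductible; €1,304 goes to coinsurance; 30% of €1,304 = €391.20. Cost to traveler: €1,091.20. OOP to date €1,091.20.
#2 (€255): deductible already satisfied, so traveler's share is 30% × €255 = €76.50. Traveler pays €76.50; OOP now €1,167.70.
#3 (€240): deductible met; 30% of €240 = €72. Traveler owes €72 (running OOP €1,239.70).

€72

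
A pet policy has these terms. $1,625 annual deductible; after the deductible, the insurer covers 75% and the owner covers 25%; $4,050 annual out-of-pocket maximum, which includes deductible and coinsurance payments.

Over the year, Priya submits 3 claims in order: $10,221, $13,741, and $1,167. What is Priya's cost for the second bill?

Bill 1, $10,221: $1,625 to deductible, leaving $8,596; 25% of $8,596 = $2,149. Cost to owner: $3,774. OOP to date $3,774.
Bill 2, $13,741: deductible met; 25% of $13,741 = $3,435.25. OOP would hit $7,209.25 > $4,050, so the cap limits the owner to $4,050 − $3,774 = $276.

$276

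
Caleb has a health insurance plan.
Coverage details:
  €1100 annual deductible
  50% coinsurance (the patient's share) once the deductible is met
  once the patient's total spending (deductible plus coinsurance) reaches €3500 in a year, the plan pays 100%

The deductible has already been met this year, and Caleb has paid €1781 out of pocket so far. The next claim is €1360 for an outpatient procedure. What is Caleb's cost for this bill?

The deductible is already satisfied, so the full bill goes to coinsurance.
Coinsurance: €1360 × 50% = €680.
Total out-of-pocket so far would be €1781 + €680 = €2461, below the €3500 cap — no reduction.

€680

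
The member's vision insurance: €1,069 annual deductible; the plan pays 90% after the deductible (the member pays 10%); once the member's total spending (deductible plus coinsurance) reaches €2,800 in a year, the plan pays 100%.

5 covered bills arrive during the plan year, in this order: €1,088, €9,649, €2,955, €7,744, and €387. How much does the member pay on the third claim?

€295.50

#1 (€1,088): €1,069 finishes the deductible; €19 goes to coinsurance; member's 10% is €1.90. Cost to member: €1,070.90. OOP to date €1,070.90.
#2 (€9,649): deductible already satisfied, so member's share is 10% × €9,649 = €964.90. Member pays €964.90; OOP now €2,035.80.
#3 (€2,955): 10% coinsurance on €2,955 = €295.50. Member pays €295.50; OOP now €2,331.30.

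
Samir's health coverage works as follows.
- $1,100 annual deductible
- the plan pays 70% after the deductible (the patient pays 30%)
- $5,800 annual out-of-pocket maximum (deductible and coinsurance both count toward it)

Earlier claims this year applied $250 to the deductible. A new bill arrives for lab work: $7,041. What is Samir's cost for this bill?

$2,707.30

$250 of the $1,100 deductible is already met, leaving $850.
The remaining $6,191 (= $7,041 − $850) moves to coinsurance.
Coinsurance: $6,191 × 30% = $1,857.30.
That puts the patient's cost at $850 + $1,857.30 = $2,707.30 before any cap.
Year-to-date out-of-pocket becomes $250 + $2,707.30 = $2,957.30, still under the $5,800 maximum, so no cap applies.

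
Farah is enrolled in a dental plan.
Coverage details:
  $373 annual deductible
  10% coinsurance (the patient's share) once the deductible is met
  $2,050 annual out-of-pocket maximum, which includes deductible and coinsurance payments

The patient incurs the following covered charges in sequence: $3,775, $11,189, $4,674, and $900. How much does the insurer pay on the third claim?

Claim 1 — $3,775: $373 to deductible, leaving $3,402; 10% of $3,402 = $340.20. Patient owes $713.20 (running OOP $713.20). Insurer: $3,775 − $713.20 = $3,061.80.
Claim 2 — $11,189: deductible already satisfied, so patient's share is 10% × $11,189 = $1,118.90. Cost to patient: $1,118.90. OOP to date $1,832.10. Insurer: $11,189 − $1,118.90 = $10,070.10.
Claim 3 — $4,674: deductible already satisfied, so patient's share is 10% × $4,674 = $467.40. Adding that to $1,832.10 gives $2,299.50, past the $2,050 cap; patient pays only $2,050 − $1,832.10 = $217.90. Plan pays $4,674 − $217.90 = $4,456.10.

$4,456.10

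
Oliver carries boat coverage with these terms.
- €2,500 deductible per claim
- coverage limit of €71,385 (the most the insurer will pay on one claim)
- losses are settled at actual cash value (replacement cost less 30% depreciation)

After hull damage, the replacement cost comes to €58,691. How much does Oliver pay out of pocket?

€20,107.30

Actual cash value after 30% depreciation: €58,691 × 70% = €41,083.70.
Less the €2,500 deductible: €41,083.70 − €2,500 = €38,583.70.
That's under the €71,385 cap, so the insurer reimburses the full €38,583.70.
Owner's share is the uncovered remainder: €58,691 − €38,583.70 = €20,107.30.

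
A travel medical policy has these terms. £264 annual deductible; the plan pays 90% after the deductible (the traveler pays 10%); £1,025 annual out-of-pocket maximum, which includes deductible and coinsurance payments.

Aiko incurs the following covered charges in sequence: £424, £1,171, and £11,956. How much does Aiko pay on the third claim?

Claim 1 — £424: £264 to deductible, leaving £160; coinsurance £160 × 10% = £16. Cost to traveler: £280. OOP to date £280.
Claim 2 — £1,171: 10% coinsurance on £1,171 = £117.10. Traveler pays £117.10; OOP now £397.10.
Claim 3 — £11,956: 10% coinsurance on £11,956 = £1,195.60. That would push OOP to £1,592.70, over the £1,025 cap, so traveler pays £1,025 − £397.10 = £627.90.

£627.90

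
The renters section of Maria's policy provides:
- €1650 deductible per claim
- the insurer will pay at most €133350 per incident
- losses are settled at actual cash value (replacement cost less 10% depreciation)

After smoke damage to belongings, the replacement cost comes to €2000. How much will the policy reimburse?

At 10% depreciation, ACV = €2000 − €200 = €1800.
Less the €1650 deductible: €1800 − €1650 = €150.
€150 is within the €133350 limit, so the insurer pays €150.

€150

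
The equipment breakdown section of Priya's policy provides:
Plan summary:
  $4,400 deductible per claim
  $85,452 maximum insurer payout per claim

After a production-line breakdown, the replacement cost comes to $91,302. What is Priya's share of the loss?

After the deductible, $91,302 − $4,400 = $86,902 remains.
Since $86,902 > $85,452, the payout is capped at $85,452.
Out of pocket: $91,302 − $85,452 = $5,850.

$5,850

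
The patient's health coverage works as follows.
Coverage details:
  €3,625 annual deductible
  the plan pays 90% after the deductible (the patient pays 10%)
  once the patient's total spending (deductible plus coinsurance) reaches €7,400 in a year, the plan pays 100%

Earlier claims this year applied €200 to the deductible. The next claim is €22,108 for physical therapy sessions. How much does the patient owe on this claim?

Deductible still to meet: €3,625 − €200 = €3,425.
The remaining €18,683 (= €22,108 − €3,425) moves to coinsurance.
10% of €18,683 = €1,868.30 falls to the patient.
Patient responsibility before any cap: €3,425 + €1,868.30 = €5,293.30.
Cumulative spending €200 + €5,293.30 = €5,493.30 stays under the €7,400 maximum.

€5,293.30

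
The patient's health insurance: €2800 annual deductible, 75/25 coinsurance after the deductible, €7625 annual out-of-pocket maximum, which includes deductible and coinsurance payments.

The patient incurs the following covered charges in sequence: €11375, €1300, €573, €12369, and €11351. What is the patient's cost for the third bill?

€143.25

Claim 1 — €11375: deductible takes €2800, €8575 remains; coinsurance €8575 × 25% = €2143.75. Patient owes €4943.75 (running OOP €4943.75).
Claim 2 — €1300: deductible already satisfied, so patient's share is 25% × €1300 = €325. Patient pays €325; OOP now €5268.75.
Claim 3 — €573: deductible already satisfied, so patient's share is 25% × €573 = €143.25. Cost to patient: €143.25. OOP to date €5412.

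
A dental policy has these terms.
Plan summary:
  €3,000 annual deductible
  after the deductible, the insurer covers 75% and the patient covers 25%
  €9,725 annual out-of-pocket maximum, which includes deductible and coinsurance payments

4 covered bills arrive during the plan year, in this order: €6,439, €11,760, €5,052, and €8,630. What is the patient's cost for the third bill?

€1,263

Claim 1 (€6,439): €3,000 finishes the deductible; €3,439 goes to coinsurance; coinsurance €3,439 × 25% = €859.75. Cost to patient: €3,859.75. OOP to date €3,859.75.
Claim 2 (€11,760): deductible already satisfied, so patient's share is 25% × €11,760 = €2,940. Patient owes €2,940 (running OOP €6,799.75).
Claim 3 (€5,052): deductible met; 25% of €5,052 = €1,263. Patient owes €1,263 (running OOP €8,062.75).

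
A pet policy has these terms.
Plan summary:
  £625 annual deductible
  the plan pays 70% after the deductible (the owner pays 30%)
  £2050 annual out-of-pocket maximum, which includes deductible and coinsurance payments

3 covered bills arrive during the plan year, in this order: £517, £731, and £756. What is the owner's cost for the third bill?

£226.80

Claim 1 (£517): entire amount goes to the deductible. Owner owes £517 (running OOP £517).
Claim 2 (£731): £108 to deductible, leaving £623; owner's 30% is £186.90. Cost to owner: £294.90. OOP to date £811.90.
Claim 3 (£756): 30% coinsurance on £756 = £226.80. Cost to owner: £226.80. OOP to date £1038.70.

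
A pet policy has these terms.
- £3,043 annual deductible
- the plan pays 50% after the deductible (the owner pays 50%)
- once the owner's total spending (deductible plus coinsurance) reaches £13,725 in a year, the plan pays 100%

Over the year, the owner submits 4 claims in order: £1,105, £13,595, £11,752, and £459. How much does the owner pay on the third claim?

£4,853.50

Claim 1 — £1,105: fully absorbed by the deductible. Owner pays £1,105; OOP now £1,105.
Claim 2 — £13,595: deductible takes £1,938, £11,657 remains; 50% of £11,657 = £5,828.50. Cost to owner: £7,766.50. OOP to date £8,871.50.
Claim 3 — £11,752: deductible already satisfied, so owner's share is 50% × £11,752 = £5,876. That would push OOP to £14,747.50, over the £13,725 cap, so owner pays £13,725 − £8,871.50 = £4,853.50.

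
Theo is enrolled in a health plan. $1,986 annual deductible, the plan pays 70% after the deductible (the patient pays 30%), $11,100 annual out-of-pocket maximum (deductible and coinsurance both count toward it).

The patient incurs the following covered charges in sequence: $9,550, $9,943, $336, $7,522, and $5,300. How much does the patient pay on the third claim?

$100.80

Claim 1 ($9,550): $1,986 to deductible, leaving $7,564; 30% of $7,564 = $2,269.20. Patient pays $4,255.20; OOP now $4,255.20.
Claim 2 ($9,943): 30% coinsurance on $9,943 = $2,982.90. Patient owes $2,982.90 (running OOP $7,238.10).
Claim 3 ($336): 30% coinsurance on $336 = $100.80. Cost to patient: $100.80. OOP to date $7,338.90.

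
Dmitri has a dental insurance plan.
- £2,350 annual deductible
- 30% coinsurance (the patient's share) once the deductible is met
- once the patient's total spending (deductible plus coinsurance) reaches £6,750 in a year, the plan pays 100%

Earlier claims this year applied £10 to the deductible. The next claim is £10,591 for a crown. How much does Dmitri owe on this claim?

£4,815.30

£10 of the £2,350 deductible is already met, leaving £2,340.
That leaves £10,591 − £2,340 = £8,251 for coinsurance.
Patient's 30% share of £8,251 is £2,475.30.
So the patient owes £2,340 + £2,475.30 = £4,815.30 before any cap.
Total out-of-pocket so far would be £10 + £4,815.30 = £4,825.30, below the £6,750 cap — no reduction.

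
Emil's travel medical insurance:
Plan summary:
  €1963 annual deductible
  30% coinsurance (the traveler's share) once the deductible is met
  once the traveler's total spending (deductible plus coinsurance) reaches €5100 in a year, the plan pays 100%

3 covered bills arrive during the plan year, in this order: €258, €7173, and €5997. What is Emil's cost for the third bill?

Claim 1 — €258: entire amount goes to the deductible. Traveler owes €258 (running OOP €258).
Claim 2 — €7173: €1705 finishes the deductible; €5468 goes to coinsurance; traveler's 30% is €1640.40. Traveler owes €3345.40 (running OOP €3603.40).
Claim 3 — €5997: deductible already satisfied, so traveler's share is 30% × €5997 = €1799.10. Adding that to €3603.40 gives €5402.50, past the €5100 cap; traveler pays only €5100 − €3603.40 = €1496.60.

€1496.60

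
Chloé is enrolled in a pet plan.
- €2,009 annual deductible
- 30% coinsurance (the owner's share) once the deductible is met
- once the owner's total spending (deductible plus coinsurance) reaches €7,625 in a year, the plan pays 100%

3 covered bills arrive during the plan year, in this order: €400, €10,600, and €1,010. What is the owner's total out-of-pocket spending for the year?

€5,009.30

Claim 1 (€400): entire amount goes to the deductible. Owner owes €400 (running OOP €400).
Claim 2 (€10,600): €1,609 finishes the deductible; €8,991 goes to coinsurance; 30% of €8,991 = €2,697.30. Owner pays €4,306.30; OOP now €4,706.30.
Claim 3 (€1,010): 30% coinsurance on €1,010 = €303. Owner pays €303; OOP now €5,009.30.
Total paid by the owner: €400 + €4,306.30 + €303 = €5,009.30.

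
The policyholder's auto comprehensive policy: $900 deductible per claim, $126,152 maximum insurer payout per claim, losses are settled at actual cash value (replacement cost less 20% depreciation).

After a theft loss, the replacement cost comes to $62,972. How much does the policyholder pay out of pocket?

Depreciate 20%: the covered value is $62,972 × 0.8 = $50,377.60.
Subtract the deductible: $50,377.60 − $900 = $49,477.60.
$49,477.60 ≤ $126,152, so the limit doesn't bind; insurer pays $49,477.60.
Out of pocket: $62,972 − $49,477.60 = $13,494.40.

$13,494.40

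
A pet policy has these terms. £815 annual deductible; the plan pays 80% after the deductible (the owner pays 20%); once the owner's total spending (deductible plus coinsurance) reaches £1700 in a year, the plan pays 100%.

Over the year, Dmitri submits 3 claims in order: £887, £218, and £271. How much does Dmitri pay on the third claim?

£54.20

Claim 1 — £887: £815 finishes the deductible; £72 goes to coinsurance; coinsurance £72 × 20% = £14.40. Cost to owner: £829.40. OOP to date £829.40.
Claim 2 — £218: 20% coinsurance on £218 = £43.60. Owner pays £43.60; OOP now £873.
Claim 3 — £271: 20% coinsurance on £271 = £54.20. Owner owes £54.20 (running OOP £927.20).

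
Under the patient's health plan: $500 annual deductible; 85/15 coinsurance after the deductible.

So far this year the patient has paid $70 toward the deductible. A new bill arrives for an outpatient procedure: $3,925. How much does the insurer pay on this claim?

Remaining deductible: $500 − $70 = $430.
The remaining $3,495 (= $3,925 − $430) moves to coinsurance.
15% of $3,495 = $524.25 falls to the patient.
Patient responsibility: $430 + $524.25 = $954.25.
Insurer pays the balance: $3,925 − $954.25 = $2,970.75.

$2,970.75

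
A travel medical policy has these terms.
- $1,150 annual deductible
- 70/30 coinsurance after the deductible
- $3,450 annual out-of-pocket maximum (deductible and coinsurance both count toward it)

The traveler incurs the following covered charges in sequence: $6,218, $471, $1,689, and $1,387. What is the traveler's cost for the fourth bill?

Bill 1, $6,218: $1,150 finishes the deductible; $5,068 goes to coinsurance; coinsurance $5,068 × 30% = $1,520.40. Traveler pays $2,670.40; OOP now $2,670.40.
Bill 2, $471: deductible met; 30% of $471 = $141.30. Cost to traveler: $141.30. OOP to date $2,811.70.
Bill 3, $1,689: 30% coinsurance on $1,689 = $506.70. Traveler owes $506.70 (running OOP $3,318.40).
Bill 4, $1,387: 30% coinsurance on $1,387 = $416.10. That would push OOP to $3,734.50, over the $3,450 cap, so traveler pays $3,450 − $3,318.40 = $131.60.

$131.60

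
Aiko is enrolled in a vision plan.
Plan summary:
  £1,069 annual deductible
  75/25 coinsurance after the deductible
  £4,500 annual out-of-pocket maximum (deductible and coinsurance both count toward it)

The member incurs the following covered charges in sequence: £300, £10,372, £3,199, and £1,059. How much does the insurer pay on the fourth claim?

£828.50

Bill 1, £300: fully absorbed by the deductible. Member pays £300; OOP now £300. Plan pays £300 − £300 = £0.
Bill 2, £10,372: deductible takes £769, £9,603 remains; 25% of £9,603 = £2,400.75. Member pays £3,169.75; OOP now £3,469.75. Plan pays £10,372 − £3,169.75 = £7,202.25.
Bill 3, £3,199: deductible met; 25% of £3,199 = £799.75. Member owes £799.75 (running OOP £4,269.50). Plan pays £3,199 − £799.75 = £2,399.25.
Bill 4, £1,059: 25% coinsurance on £1,059 = £264.75. Adding that to £4,269.50 gives £4,534.25, past the £4,500 cap; member pays only £4,500 − £4,269.50 = £230.50. Insurer: £1,059 − £230.50 = £828.50.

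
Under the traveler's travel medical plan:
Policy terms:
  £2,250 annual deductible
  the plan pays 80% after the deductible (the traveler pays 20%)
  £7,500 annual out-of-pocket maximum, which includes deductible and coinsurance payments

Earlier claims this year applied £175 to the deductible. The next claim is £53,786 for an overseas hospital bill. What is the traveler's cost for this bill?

£175 of the £2,250 deductible is already met, leaving £2,075.
That leaves £53,786 − £2,075 = £51,711 for coinsurance.
Traveler's 20% share of £51,711 is £10,342.20.
Traveler responsibility before any cap: £2,075 + £10,342.20 = £12,417.20.
Adding £12,417.20 to the £175 already spent would give £12,592.20, which exceeds the £7,500 cap; the traveler pays just £7,500 − £175 = £7,325.

£7,325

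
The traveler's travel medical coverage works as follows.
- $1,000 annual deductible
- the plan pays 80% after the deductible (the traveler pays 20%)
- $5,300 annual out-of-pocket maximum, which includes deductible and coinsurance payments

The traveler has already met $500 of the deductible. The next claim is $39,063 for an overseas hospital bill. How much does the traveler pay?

$4,800

$500 of the $1,000 deductible is already met, leaving $500.
That leaves $39,063 − $500 = $38,563 for coinsurance.
20% of $38,563 = $7,712.60 falls to the traveler.
So the traveler owes $500 + $7,712.60 = $8,212.60 before any cap.
That would bring total out-of-pocket to $8,712.60, past the $5,300 cap. The traveler is capped at $5,300 − $500 = $4,800 on this claim.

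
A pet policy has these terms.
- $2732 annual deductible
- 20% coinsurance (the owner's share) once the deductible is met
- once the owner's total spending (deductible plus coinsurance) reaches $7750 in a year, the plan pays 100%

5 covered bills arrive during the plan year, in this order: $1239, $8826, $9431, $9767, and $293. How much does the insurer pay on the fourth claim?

Claim 1 — $1239: all of it applies to the deductible. Owner owes $1239 (running OOP $1239). Insurer: $1239 − $1239 = $0.
Claim 2 — $8826: $1493 to deductible, leaving $7333; 20% of $7333 = $1466.60. Owner owes $2959.60 (running OOP $4198.60). Plan pays $8826 − $2959.60 = $5866.40.
Claim 3 — $9431: 20% coinsurance on $9431 = $1886.20. Cost to owner: $1886.20. OOP to date $6084.80. Plan pays $9431 − $1886.20 = $7544.80.
Claim 4 — $9767: deductible met; 20% of $9767 = $1953.40. Adding that to $6084.80 gives $8038.20, past the $7750 cap; owner pays only $7750 − $6084.80 = $1665.20. Insurer: $9767 − $1665.20 = $8101.80.

$8101.80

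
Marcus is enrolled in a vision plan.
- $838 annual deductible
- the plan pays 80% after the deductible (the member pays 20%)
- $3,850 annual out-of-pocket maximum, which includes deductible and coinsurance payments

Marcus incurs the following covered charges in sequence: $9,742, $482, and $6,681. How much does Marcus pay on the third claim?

$1,134.80

Claim 1 — $9,742: deductible takes $838, $8,904 remains; 20% of $8,904 = $1,780.80. Cost to member: $2,618.80. OOP to date $2,618.80.
Claim 2 — $482: 20% coinsurance on $482 = $96.40. Cost to member: $96.40. OOP to date $2,715.20.
Claim 3 — $6,681: deductible met; 20% of $6,681 = $1,336.20. Adding that to $2,715.20 gives $4,051.40, past the $3,850 cap; member pays only $3,850 − $2,715.20 = $1,134.80.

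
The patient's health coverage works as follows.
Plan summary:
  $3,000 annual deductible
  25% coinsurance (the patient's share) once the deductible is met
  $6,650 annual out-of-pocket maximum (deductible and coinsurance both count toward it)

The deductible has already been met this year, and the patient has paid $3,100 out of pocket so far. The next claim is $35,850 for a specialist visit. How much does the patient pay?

With the deductible met, the entire $35,850 is subject to coinsurance.
Patient's 25% share of $35,850 is $8,962.50.
Year-to-date out-of-pocket would reach $3,100 + $8,962.50 = $12,062.50, above the $6,650 maximum, so the patient pays only $6,650 − $3,100 = $3,550.

$3,550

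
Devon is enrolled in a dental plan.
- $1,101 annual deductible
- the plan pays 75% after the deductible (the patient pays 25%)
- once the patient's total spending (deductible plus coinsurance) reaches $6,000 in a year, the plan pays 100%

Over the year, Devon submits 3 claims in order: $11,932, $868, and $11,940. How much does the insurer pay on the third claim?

#1 ($11,932): deductible takes $1,101, $10,831 remains; coinsurance $10,831 × 25% = $2,707.75. Patient pays $3,808.75; OOP now $3,808.75. Insurer: $11,932 − $3,808.75 = $8,123.25.
#2 ($868): deductible met; 25% of $868 = $217. Patient owes $217 (running OOP $4,025.75). Plan pays $868 − $217 = $651.
#3 ($11,940): deductible already satisfied, so patient's share is 25% × $11,940 = $2,985. OOP would hit $7,010.75 > $6,000, so the cap limits the patient to $6,000 − $4,025.75 = $1,974.25. Plan pays $11,940 − $1,974.25 = $9,965.75.

$9,965.75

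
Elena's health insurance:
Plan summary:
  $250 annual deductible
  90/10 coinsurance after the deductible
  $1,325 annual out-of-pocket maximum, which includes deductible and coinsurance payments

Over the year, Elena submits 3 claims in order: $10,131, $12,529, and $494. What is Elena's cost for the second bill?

$86.90

Bill 1, $10,131: $250 finishes the deductible; $9,881 goes to coinsurance; patient's 10% is $988.10. Patient pays $1,238.10; OOP now $1,238.10.
Bill 2, $12,529: deductible already satisfied, so patient's share is 10% × $12,529 = $1,252.90. Adding that to $1,238.10 gives $2,491, past the $1,325 cap; patient pays only $1,325 − $1,238.10 = $86.90.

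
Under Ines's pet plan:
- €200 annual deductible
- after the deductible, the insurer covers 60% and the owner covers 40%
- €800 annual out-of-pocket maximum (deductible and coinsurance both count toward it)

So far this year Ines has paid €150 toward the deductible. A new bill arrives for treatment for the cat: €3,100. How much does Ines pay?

€150 of the €200 deductible is already met, leaving €50.
That leaves €3,100 − €50 = €3,050 for coinsurance.
Owner's 40% share of €3,050 is €1,220.
So the owner owes €50 + €1,220 = €1,270 before any cap.
Adding €1,270 to the €150 already spent would give €1,420, which exceeds the €800 cap; the owner pays just €800 − €150 = €650.

€650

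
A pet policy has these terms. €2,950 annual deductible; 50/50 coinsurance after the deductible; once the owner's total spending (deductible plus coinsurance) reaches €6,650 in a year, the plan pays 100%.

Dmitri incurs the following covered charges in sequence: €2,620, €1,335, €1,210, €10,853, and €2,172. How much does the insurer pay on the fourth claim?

Claim 1 — €2,620: all of it applies to the deductible. Cost to owner: €2,620. OOP to date €2,620. Insurer: €2,620 − €2,620 = €0.
Claim 2 — €1,335: €330 to deductible, leaving €1,005; owner's 50% is €502.50. Owner owes €832.50 (running OOP €3,452.50). Plan pays €1,335 − €832.50 = €502.50.
Claim 3 — €1,210: deductible met; 50% of €1,210 = €605. Cost to owner: €605. OOP to date €4,057.50. Insurer: €1,210 − €605 = €605.
Claim 4 — €10,853: deductible met; 50% of €10,853 = €5,426.50. That would push OOP to €9,484, over the €6,650 cap, so owner pays €6,650 − €4,057.50 = €2,592.50. Insurer: €10,853 − €2,592.50 = €8,260.50.

€8,260.50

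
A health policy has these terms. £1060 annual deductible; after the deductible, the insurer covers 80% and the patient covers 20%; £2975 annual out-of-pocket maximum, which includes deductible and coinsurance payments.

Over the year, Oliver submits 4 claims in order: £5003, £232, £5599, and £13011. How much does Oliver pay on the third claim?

#1 (£5003): £1060 to deductible, leaving £3943; patient's 20% is £788.60. Cost to patient: £1848.60. OOP to date £1848.60.
#2 (£232): deductible already satisfied, so patient's share is 20% × £232 = £46.40. Cost to patient: £46.40. OOP to date £1895.
#3 (£5599): deductible already satisfied, so patient's share is 20% × £5599 = £1119.80. That would push OOP to £3014.80, over the £2975 cap, so patient pays £2975 − £1895 = £1080.

£1080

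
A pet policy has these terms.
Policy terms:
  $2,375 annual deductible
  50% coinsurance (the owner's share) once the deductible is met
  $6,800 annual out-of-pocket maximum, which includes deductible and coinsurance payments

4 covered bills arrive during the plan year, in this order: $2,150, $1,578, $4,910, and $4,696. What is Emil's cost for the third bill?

$2,455

Claim 1 — $2,150: all of it applies to the deductible. Owner pays $2,150; OOP now $2,150.
Claim 2 — $1,578: $225 to deductible, leaving $1,353; owner's 50% is $676.50. Owner owes $901.50 (running OOP $3,051.50).
Claim 3 — $4,910: 50% coinsurance on $4,910 = $2,455. Owner owes $2,455 (running OOP $5,506.50).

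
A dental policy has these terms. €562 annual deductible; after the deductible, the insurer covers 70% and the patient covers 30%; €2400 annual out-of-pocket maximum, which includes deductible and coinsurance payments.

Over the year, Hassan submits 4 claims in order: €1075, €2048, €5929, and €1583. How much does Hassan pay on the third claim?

€1069.70

Claim 1 (€1075): €562 finishes the deductible; €513 goes to coinsurance; 30% of €513 = €153.90. Patient owes €715.90 (running OOP €715.90).
Claim 2 (€2048): deductible met; 30% of €2048 = €614.40. Cost to patient: €614.40. OOP to date €1330.30.
Claim 3 (€5929): deductible met; 30% of €5929 = €1778.70. That would push OOP to €3109, over the €2400 cap, so patient pays €2400 − €1330.30 = €1069.70.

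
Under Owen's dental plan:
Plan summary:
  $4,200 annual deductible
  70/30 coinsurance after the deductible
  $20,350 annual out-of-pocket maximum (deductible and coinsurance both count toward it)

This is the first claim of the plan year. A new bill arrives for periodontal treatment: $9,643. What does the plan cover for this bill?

$3,810.10

Deductible not yet touched, so the first $4,200 of the bill goes to the deductible.
After the $4,200 deductible portion, $9,643 − $4,200 = $5,443 is subject to coinsurance.
Coinsurance: $5,443 × 30% = $1,632.90.
So the patient owes $4,200 + $1,632.90 = $5,832.90 before any cap.
Total out-of-pocket so far would be $0 + $5,832.90 = $5,832.90, below the $20,350 cap — no reduction.
The plan picks up $9,643 − $5,832.90 = $3,810.10.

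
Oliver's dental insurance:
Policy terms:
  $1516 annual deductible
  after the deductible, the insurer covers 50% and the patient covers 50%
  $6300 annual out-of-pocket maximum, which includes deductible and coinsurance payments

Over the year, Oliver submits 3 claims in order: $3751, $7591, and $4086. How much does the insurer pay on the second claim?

$3924.50

Bill 1, $3751: $1516 to deductible, leaving $2235; 50% of $2235 = $1117.50. Patient pays $2633.50; OOP now $2633.50. Plan pays $3751 − $2633.50 = $1117.50.
Bill 2, $7591: deductible already satisfied, so patient's share is 50% × $7591 = $3795.50. Adding that to $2633.50 gives $6429, past the $6300 cap; patient pays only $6300 − $2633.50 = $3666.50. Plan pays $7591 − $3666.50 = $3924.50.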